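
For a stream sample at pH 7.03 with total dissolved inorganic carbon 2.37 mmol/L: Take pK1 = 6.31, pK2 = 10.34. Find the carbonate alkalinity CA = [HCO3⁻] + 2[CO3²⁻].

CA = 1.99 mmol/L

CA = [HCO3⁻] + 2[CO3²⁻] = (α₁ + 2α₂)·DIC
At pH 7.03: [H⁺]/K1 = 10^-0.72 = 0.19055, K2/[H⁺] = 10^-3.31 = 0.00048978
α₁ = 1/(1 + 0.19055 + 0.00048978) = 1/1.1910 = 0.8396; α₂ = α₁·K2/[H⁺] = 0.0004112
α₁ + 2α₂ = 0.8404
CA = 0.8404 × 2.37 = 1.99 mmol/L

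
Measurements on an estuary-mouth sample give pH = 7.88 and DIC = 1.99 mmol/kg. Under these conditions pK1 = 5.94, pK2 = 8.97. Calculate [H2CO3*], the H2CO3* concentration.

α₀ = 1 / (1 + K1/[H⁺] + K1K2/[H⁺]²) = 1 / (1 + 10^+1.94 + 10^+0.85)
   = 1 / (1 + 87.096 + 7.0795) = 1/95.176 = 0.01051
[CO2*] = α₀ × DIC = 0.01051 × 1.99 = 0.0209 mmol/kg

[CO2*] = 0.0209 mmol/kg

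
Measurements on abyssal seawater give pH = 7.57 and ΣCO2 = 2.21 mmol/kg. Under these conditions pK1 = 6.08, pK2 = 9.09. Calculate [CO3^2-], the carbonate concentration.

α₂ = 1 / (1 + [H⁺]/K2 + [H⁺]²/(K1K2)) = 1 / (1 + 10^+1.52 + 10^+0.03)
   = 1 / (1 + 33.113 + 1.0715) = 1/35.185 = 0.02842
[CO3²⁻] = α₂ × DIC = 0.02842 × 2.21 = 0.0628 mmol/kg

[CO3²⁻] = 0.0628 mmol/kg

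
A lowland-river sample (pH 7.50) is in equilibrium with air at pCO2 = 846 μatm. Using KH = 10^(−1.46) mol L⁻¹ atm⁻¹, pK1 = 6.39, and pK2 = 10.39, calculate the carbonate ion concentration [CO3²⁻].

[CO2*] = KH · pCO2 = 10^(−1.46) × 846×10^-6 = 2.933×10^-5 mol/L
α₀ = 1/(1 + K1/[H⁺] + K1K2/[H⁺]²) = 1/(1 + 10^+1.11 + 10^-1.78) = 0.07195
DIC = [CO2*]/α₀ = 2.933×10^-5 / 0.07195 = 0.4077 mmol/L
[CO3²⁻] = α₂·DIC; α₂ = 0.001194, so [CO3²⁻] = 0.001194 × 0.4077 = 0.000487 mmol/L = 0.487 μmol/L

[CO3²⁻] = 0.487 μmol/L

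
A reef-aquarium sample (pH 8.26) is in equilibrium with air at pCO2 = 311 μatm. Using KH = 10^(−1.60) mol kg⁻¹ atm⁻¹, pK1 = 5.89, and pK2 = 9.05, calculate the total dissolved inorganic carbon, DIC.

DIC = 2.14 mmol/kg

[CO2*] = KH · pCO2 = 10^(−1.60) × 311×10^-6 = 7.812×10^-6 mol/kg
α₀ = 1/(1 + K1/[H⁺] + K1K2/[H⁺]²) = 1/(1 + 10^+2.37 + 10^+1.58) = 0.003657
DIC = [CO2*]/α₀ = 7.812×10^-6 / 0.003657 = 2.14 mmol/kg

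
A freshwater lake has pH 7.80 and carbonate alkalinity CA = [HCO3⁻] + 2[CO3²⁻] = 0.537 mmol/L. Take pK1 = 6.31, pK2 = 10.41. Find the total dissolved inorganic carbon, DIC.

CA = [HCO3⁻] + 2[CO3²⁻] = (α₁ + 2α₂)·DIC
At pH 7.80: [H⁺]/K1 = 10^-1.49 = 0.032359, K2/[H⁺] = 10^-2.61 = 0.0024547
α₁ = 1/(1 + 0.032359 + 0.0024547) = 1/1.0348 = 0.9664; α₂ = α₁·K2/[H⁺] = 0.002372
α₁ + 2α₂ = 0.9711
DIC = CA / (α₁ + 2α₂) = 0.537 / 0.9711 = 0.553 mmol/L

DIC = 0.553 mmol/L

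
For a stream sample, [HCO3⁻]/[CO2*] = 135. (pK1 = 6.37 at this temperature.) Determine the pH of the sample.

pH = 8.50

From K1 = [H⁺][HCO3⁻]/[CO2*]:  pH = pK1 + log₁₀([HCO3⁻]/[CO2*])
log₁₀(135) = +2.130
pH = 6.37 + (+2.130) = 8.50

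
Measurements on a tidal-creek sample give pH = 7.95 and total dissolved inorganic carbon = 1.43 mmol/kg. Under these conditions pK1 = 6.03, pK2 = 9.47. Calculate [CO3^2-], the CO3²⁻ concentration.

[CO3²⁻] = 0.0414 mmol/kg

α₂ = 1 / (1 + [H⁺]/K2 + [H⁺]²/(K1K2)) = 1 / (1 + 10^+1.52 + 10^-0.40)
   = 1 / (1 + 33.113 + 0.39811) = 1/34.511 = 0.02898
[CO3²⁻] = α₂ × DIC = 0.02898 × 1.43 = 0.0414 mmol/kg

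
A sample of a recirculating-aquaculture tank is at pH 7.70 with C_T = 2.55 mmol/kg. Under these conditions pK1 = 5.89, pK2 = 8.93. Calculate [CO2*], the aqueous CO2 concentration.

[CO2*] = 0.0368 mmol/kg

α₀ = 1 / (1 + K1/[H⁺] + K1K2/[H⁺]²) = 1 / (1 + 10^+1.81 + 10^+0.58)
   = 1 / (1 + 64.565 + 3.8019) = 1/69.367 = 0.01442
[CO2*] = α₀ × DIC = 0.01442 × 2.55 = 0.0368 mmol/kg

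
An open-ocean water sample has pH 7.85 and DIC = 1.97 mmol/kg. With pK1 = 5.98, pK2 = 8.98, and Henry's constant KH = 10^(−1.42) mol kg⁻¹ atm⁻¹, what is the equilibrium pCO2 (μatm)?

pCO2 = 643 μatm

α₀ = 1 / (1 + K1/[H⁺] + K1K2/[H⁺]²) = 1 / (1 + 10^+1.87 + 10^+0.74)
   = 1 / (1 + 74.131 + 5.4954) = 1/80.626 = 0.01240
[CO2*] = α₀ × DIC = 0.01240 × 1.97 = 0.02443 mmol/kg
pCO2 = [CO2*]/KH = 2.443×10^-5 / 3.802×10^-2 = 643 μatm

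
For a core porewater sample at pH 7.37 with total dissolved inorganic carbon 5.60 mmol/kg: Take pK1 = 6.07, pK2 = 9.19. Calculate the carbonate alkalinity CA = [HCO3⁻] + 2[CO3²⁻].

CA = [HCO3⁻] + 2[CO3²⁻] = (α₁ + 2α₂)·DIC
At pH 7.37: [H⁺]/K1 = 10^-1.30 = 0.050119, K2/[H⁺] = 10^-1.82 = 0.015136
α₁ = 1/(1 + 0.050119 + 0.015136) = 1/1.0653 = 0.9387; α₂ = α₁·K2/[H⁺] = 0.01421
α₁ + 2α₂ = 0.9672
CA = 0.9672 × 5.60 = 5.42 mmol/kg

CA = 5.42 mmol/kg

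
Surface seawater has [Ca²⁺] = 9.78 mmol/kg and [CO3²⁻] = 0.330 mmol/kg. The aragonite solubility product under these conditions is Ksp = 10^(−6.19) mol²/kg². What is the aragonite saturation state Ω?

Ksp = 10^(−6.19) = 6.457×10^-7
Ω = [Ca²⁺][CO3²⁻]/Ksp = (9.78×10^-3)(0.330×10^-3) / 6.457×10^-7 = 5.00

Ω = 5.00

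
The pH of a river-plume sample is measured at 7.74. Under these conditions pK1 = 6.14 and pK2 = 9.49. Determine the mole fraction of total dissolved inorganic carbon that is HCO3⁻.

α₁ = 0.959

α₁ = 1 / (1 + [H⁺]/K1 + K2/[H⁺]) = 1 / (1 + 10^-1.60 + 10^-1.75)
   = 1 / (1 + 0.025119 + 0.017783) = 1/1.0429 = 0.9589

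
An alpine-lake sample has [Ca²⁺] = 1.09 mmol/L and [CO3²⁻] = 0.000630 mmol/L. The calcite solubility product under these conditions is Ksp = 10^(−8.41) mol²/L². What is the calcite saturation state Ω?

Ω = 0.177

Ksp = 10^(−8.41) = 3.890×10^-9
Ω = [Ca²⁺][CO3²⁻]/Ksp = (1.09×10^-3)(0.000630×10^-3) / 3.890×10^-9 = 0.177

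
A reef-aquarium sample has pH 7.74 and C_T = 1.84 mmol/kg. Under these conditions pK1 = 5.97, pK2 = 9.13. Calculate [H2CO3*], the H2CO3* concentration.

α₀ = 1 / (1 + K1/[H⁺] + K1K2/[H⁺]²) = 1 / (1 + 10^+1.77 + 10^+0.38)
   = 1 / (1 + 58.884 + 2.3988) = 1/62.283 = 0.01606
[CO2*] = α₀ × DIC = 0.01606 × 1.84 = 0.0295 mmol/kg

[CO2*] = 0.0295 mmol/kg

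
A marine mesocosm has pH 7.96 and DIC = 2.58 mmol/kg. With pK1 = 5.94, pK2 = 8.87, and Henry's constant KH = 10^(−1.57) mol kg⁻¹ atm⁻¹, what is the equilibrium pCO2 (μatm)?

α₀ = 1 / (1 + K1/[H⁺] + K1K2/[H⁺]²) = 1 / (1 + 10^+2.02 + 10^+1.11)
   = 1 / (1 + 104.71 + 12.882) = 1/118.60 = 0.008432
[CO2*] = α₀ × DIC = 0.008432 × 2.58 = 0.02175 mmol/kg
pCO2 = [CO2*]/KH = 2.175×10^-5 / 2.692×10^-2 = 808 μatm

pCO2 = 808 μatm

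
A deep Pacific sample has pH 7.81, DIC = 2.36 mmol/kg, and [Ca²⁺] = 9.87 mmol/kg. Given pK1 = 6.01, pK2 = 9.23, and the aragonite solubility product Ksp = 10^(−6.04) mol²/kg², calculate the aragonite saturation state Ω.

Ω = 0.921

α₂ = 1 / (1 + [H⁺]/K2 + [H⁺]²/(K1K2)) = 1 / (1 + 10^+1.42 + 10^-0.38)
   = 1 / (1 + 26.303 + 0.41687) = 1/27.720 = 0.03608
[CO3²⁻] = α₂ × DIC = 0.03608 × 2.36 = 0.08514 mmol/kg
Ksp = 10^(−6.04) = 9.120×10^-7
Ω = [Ca²⁺][CO3²⁻]/Ksp = (9.87×10^-3)(8.514×10^-5) / 9.120×10^-7 = 0.921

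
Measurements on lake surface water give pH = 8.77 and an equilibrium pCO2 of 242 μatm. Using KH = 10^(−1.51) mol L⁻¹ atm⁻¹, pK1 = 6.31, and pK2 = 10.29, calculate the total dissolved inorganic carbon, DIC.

[CO2*] = KH · pCO2 = 10^(−1.51) × 242×10^-6 = 7.479×10^-6 mol/L
α₀ = 1/(1 + K1/[H⁺] + K1K2/[H⁺]²) = 1/(1 + 10^+2.46 + 10^+0.94) = 0.003354
DIC = [CO2*]/α₀ = 7.479×10^-6 / 0.003354 = 2.23 mmol/L

DIC = 2.23 mmol/L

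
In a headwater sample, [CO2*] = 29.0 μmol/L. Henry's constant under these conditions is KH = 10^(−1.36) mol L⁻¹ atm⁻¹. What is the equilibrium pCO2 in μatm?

KH = 10^(−1.36) = 4.365×10^-2 mol L⁻¹ atm⁻¹
pCO2 = [CO2*]/KH = 29.0×10^-6 / 4.365×10^-2 = 6.64×10^-4 atm = 664 μatm

pCO2 = 664 μatm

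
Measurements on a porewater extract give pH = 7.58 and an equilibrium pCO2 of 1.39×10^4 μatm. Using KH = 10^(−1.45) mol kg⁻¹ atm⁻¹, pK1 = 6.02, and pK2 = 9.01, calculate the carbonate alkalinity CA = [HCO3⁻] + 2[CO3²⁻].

CA = 19.2 mmol/kg

[CO2*] = KH · pCO2 = 10^(−1.45) × 1.39×10^4×10^-6 = 4.932×10^-4 mol/kg
α₀ = 1/(1 + K1/[H⁺] + K1K2/[H⁺]²) = 1/(1 + 10^+1.56 + 10^+0.13) = 0.02587
DIC = [CO2*]/α₀ = 4.932×10^-4 / 0.02587 = 19.07 mmol/kg
CA = (α₁ + 2α₂)·DIC = (0.9392 + 2×0.03490) × 19.07 = 19.2 mmol/kg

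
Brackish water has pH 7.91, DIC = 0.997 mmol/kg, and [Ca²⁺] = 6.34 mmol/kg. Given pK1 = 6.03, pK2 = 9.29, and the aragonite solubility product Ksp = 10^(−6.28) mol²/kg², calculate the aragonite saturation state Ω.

α₂ = 1 / (1 + [H⁺]/K2 + [H⁺]²/(K1K2)) = 1 / (1 + 10^+1.38 + 10^-0.50)
   = 1 / (1 + 23.988 + 0.31623) = 1/25.305 = 0.03952
[CO3²⁻] = α₂ × DIC = 0.03952 × 0.997 = 0.03940 mmol/kg
Ksp = 10^(−6.28) = 5.248×10^-7
Ω = [Ca²⁺][CO3²⁻]/Ksp = (6.34×10^-3)(3.940×10^-5) / 5.248×10^-7 = 0.476

Ω = 0.476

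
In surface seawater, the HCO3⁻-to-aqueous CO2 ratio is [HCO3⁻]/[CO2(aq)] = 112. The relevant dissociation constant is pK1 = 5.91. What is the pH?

pH = 7.96

From K1 = [H⁺][HCO3⁻]/[CO2(aq)]:  pH = pK1 + log₁₀([HCO3⁻]/[CO2(aq)])
log₁₀(112) = +2.049
pH = 5.91 + (+2.049) = 7.96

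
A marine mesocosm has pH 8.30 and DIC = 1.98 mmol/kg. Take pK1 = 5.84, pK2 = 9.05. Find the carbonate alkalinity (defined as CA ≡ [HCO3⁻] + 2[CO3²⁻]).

CA = [HCO3⁻] + 2[CO3²⁻] = (α₁ + 2α₂)·DIC
At pH 8.30: [H⁺]/K1 = 10^-2.46 = 0.0034674, K2/[H⁺] = 10^-0.75 = 0.17783
α₁ = 1/(1 + 0.0034674 + 0.17783) = 1/1.1813 = 0.8465; α₂ = α₁·K2/[H⁺] = 0.1505
α₁ + 2α₂ = 1.1476
CA = 1.1476 × 1.98 = 2.27 mmol/kg

CA = 2.27 mmol/kg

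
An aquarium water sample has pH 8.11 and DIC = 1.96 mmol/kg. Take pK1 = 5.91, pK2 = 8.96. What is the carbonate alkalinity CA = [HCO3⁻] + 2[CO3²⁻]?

CA = 2.19 mmol/kg

CA = [HCO3⁻] + 2[CO3²⁻] = (α₁ + 2α₂)·DIC
At pH 8.11: [H⁺]/K1 = 10^-2.20 = 0.0063096, K2/[H⁺] = 10^-0.85 = 0.14125
α₁ = 1/(1 + 0.0063096 + 0.14125) = 1/1.1476 = 0.8714; α₂ = α₁·K2/[H⁺] = 0.1231
α₁ + 2α₂ = 1.1176
CA = 1.1176 × 1.96 = 2.19 mmol/kg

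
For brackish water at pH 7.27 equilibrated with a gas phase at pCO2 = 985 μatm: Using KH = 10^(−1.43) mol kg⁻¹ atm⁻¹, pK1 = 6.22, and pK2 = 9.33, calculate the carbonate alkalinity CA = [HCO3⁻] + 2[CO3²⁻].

[CO2*] = KH · pCO2 = 10^(−1.43) × 985×10^-6 = 3.660×10^-5 mol/kg
α₀ = 1/(1 + K1/[H⁺] + K1K2/[H⁺]²) = 1/(1 + 10^+1.05 + 10^-1.01) = 0.08118
DIC = [CO2*]/α₀ = 3.660×10^-5 / 0.08118 = 0.4508 mmol/kg
CA = (α₁ + 2α₂)·DIC = (0.9109 + 2×0.007933) × 0.4508 = 0.418 mmol/kg

CA = 0.418 mmol/kg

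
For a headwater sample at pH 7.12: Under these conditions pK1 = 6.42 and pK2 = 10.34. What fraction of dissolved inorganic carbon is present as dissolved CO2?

α₀ = 0.166

α₀ = 1 / (1 + K1/[H⁺] + K1K2/[H⁺]²) = 1 / (1 + 10^+0.70 + 10^-2.52)
   = 1 / (1 + 5.0119 + 0.0030200) = 1/6.0149 = 0.1663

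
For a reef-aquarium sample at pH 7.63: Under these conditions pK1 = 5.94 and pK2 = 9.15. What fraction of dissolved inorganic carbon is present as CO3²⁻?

α₂ = 0.0287

α₂ = 1 / (1 + [H⁺]/K2 + [H⁺]²/(K1K2)) = 1 / (1 + 10^+1.52 + 10^-0.17)
   = 1 / (1 + 33.113 + 0.67608) = 1/34.789 = 0.02874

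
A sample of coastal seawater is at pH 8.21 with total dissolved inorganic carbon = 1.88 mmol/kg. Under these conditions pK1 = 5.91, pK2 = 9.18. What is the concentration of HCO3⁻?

[HCO3⁻] = 1.69 mmol/kg

α₁ = 1 / (1 + [H⁺]/K1 + K2/[H⁺]) = 1 / (1 + 10^-2.30 + 10^-0.97)
   = 1 / (1 + 0.0050119 + 0.10715) = 1/1.1122 = 0.8991
[HCO3⁻] = α₁ × DIC = 0.8991 × 1.88 = 1.69 mmol/kg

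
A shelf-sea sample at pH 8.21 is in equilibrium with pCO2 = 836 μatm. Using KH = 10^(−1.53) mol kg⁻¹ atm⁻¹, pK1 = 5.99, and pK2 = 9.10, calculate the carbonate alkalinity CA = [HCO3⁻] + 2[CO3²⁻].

[CO2*] = KH · pCO2 = 10^(−1.53) × 836×10^-6 = 2.467×10^-5 mol/kg
α₀ = 1/(1 + K1/[H⁺] + K1K2/[H⁺]²) = 1/(1 + 10^+2.22 + 10^+1.33) = 0.005310
DIC = [CO2*]/α₀ = 2.467×10^-5 / 0.005310 = 4.647 mmol/kg
CA = (α₁ + 2α₂)·DIC = (0.8812 + 2×0.1135) × 4.647 = 5.15 mmol/kg

CA = 5.15 mmol/kg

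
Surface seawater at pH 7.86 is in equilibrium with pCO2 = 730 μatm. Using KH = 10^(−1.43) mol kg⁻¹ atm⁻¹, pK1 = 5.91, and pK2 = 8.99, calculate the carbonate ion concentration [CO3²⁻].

[CO3²⁻] = 0.179 mmol/kg

[CO2*] = KH · pCO2 = 10^(−1.43) × 730×10^-6 = 2.712×10^-5 mol/kg
α₀ = 1/(1 + K1/[H⁺] + K1K2/[H⁺]²) = 1/(1 + 10^+1.95 + 10^+0.82) = 0.01034
DIC = [CO2*]/α₀ = 2.712×10^-5 / 0.01034 = 2.624 mmol/kg
[CO3²⁻] = α₂·DIC; α₂ = 0.06830, so [CO3²⁻] = 0.06830 × 2.624 = 0.179 mmol/kg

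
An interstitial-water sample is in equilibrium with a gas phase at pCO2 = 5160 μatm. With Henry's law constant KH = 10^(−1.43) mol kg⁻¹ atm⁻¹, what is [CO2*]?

KH = 10^(−1.43) = 3.715×10^-2 mol kg⁻¹ atm⁻¹
[CO2*] = KH · pCO2 = 3.715×10^-2 × 5160×10^-6 atm = 1.92×10^-4 mol/kg

[CO2*] = 192 μmol/kg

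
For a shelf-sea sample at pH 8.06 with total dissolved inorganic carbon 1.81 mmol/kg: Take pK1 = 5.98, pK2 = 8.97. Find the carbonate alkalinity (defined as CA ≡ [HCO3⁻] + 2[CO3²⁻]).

CA = 1.99 mmol/kg

CA = [HCO3⁻] + 2[CO3²⁻] = (α₁ + 2α₂)·DIC
At pH 8.06: [H⁺]/K1 = 10^-2.08 = 0.0083176, K2/[H⁺] = 10^-0.91 = 0.12303
α₁ = 1/(1 + 0.0083176 + 0.12303) = 1/1.1313 = 0.8839; α₂ = α₁·K2/[H⁺] = 0.1087
α₁ + 2α₂ = 1.1014
CA = 1.1014 × 1.81 = 1.99 mmol/kg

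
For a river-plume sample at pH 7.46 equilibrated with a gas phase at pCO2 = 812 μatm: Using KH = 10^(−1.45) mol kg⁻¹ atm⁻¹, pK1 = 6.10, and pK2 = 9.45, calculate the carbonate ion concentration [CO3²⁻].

[CO2*] = KH · pCO2 = 10^(−1.45) × 812×10^-6 = 2.881×10^-5 mol/kg
α₀ = 1/(1 + K1/[H⁺] + K1K2/[H⁺]²) = 1/(1 + 10^+1.36 + 10^-0.63) = 0.04142
DIC = [CO2*]/α₀ = 2.881×10^-5 / 0.04142 = 0.6956 mmol/kg
[CO3²⁻] = α₂·DIC; α₂ = 0.009710, so [CO3²⁻] = 0.009710 × 0.6956 = 0.00675 mmol/kg = 6.75 μmol/kg

[CO3²⁻] = 6.75 μmol/kg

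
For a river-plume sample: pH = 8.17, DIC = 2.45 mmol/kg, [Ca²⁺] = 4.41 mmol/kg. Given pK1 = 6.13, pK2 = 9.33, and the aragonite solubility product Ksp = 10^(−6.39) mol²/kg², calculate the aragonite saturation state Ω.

Ω = 1.70

α₂ = 1 / (1 + [H⁺]/K2 + [H⁺]²/(K1K2)) = 1 / (1 + 10^+1.16 + 10^-0.88)
   = 1 / (1 + 14.454 + 0.13183) = 1/15.586 = 0.06416
[CO3²⁻] = α₂ × DIC = 0.06416 × 2.45 = 0.1572 mmol/kg
Ksp = 10^(−6.39) = 4.074×10^-7
Ω = [Ca²⁺][CO3²⁻]/Ksp = (4.41×10^-3)(1.572×10^-4) / 4.074×10^-7 = 1.70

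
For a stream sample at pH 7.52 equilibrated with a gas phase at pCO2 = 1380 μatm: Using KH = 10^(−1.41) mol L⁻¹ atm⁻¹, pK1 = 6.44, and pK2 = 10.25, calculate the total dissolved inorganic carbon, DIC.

[CO2*] = KH · pCO2 = 10^(−1.41) × 1380×10^-6 = 5.369×10^-5 mol/L
α₀ = 1/(1 + K1/[H⁺] + K1K2/[H⁺]²) = 1/(1 + 10^+1.08 + 10^-1.65) = 0.07666
DIC = [CO2*]/α₀ = 5.369×10^-5 / 0.07666 = 0.700 mmol/L

DIC = 0.700 mmol/L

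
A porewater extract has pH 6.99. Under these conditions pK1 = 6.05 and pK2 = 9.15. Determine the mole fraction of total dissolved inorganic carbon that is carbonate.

α₂ = 1 / (1 + [H⁺]/K2 + [H⁺]²/(K1K2)) = 1 / (1 + 10^+2.16 + 10^+1.22)
   = 1 / (1 + 144.54 + 16.596) = 1/162.14 = 0.006168

α₂ = 0.00617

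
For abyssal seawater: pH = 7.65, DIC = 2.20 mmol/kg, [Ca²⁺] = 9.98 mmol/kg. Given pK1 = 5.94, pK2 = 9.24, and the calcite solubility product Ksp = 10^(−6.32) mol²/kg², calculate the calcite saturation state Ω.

α₂ = 1 / (1 + [H⁺]/K2 + [H⁺]²/(K1K2)) = 1 / (1 + 10^+1.59 + 10^-0.12)
   = 1 / (1 + 38.905 + 0.75858) = 1/40.663 = 0.02459
[CO3²⁻] = α₂ × DIC = 0.02459 × 2.20 = 0.05410 mmol/kg
Ksp = 10^(−6.32) = 4.786×10^-7
Ω = [Ca²⁺][CO3²⁻]/Ksp = (9.98×10^-3)(5.410×10^-5) / 4.786×10^-7 = 1.13

Ω = 1.13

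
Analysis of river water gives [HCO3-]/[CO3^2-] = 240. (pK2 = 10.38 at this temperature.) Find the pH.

From K2 = [H⁺][CO3^2-]/[HCO3-]:  pH = pK2 − log₁₀([HCO3-]/[CO3^2-])
log₁₀(240) = +2.380
pH = 10.38 − (+2.380) = 8.00

pH = 8.00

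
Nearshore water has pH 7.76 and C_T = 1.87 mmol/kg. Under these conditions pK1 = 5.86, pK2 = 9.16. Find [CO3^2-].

[CO3²⁻] = 0.0707 mmol/kg

α₂ = 1 / (1 + [H⁺]/K2 + [H⁺]²/(K1K2)) = 1 / (1 + 10^+1.40 + 10^-0.50)
   = 1 / (1 + 25.119 + 0.31623) = 1/26.435 = 0.03783
[CO3²⁻] = α₂ × DIC = 0.03783 × 1.87 = 0.0707 mmol/kg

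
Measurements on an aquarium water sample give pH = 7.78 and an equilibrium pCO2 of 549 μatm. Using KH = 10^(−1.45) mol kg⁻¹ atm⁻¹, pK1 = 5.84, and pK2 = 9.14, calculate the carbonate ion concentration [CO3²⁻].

[CO3²⁻] = 0.0741 mmol/kg

[CO2*] = KH · pCO2 = 10^(−1.45) × 549×10^-6 = 1.948×10^-5 mol/kg
α₀ = 1/(1 + K1/[H⁺] + K1K2/[H⁺]²) = 1/(1 + 10^+1.94 + 10^+0.58) = 0.01088
DIC = [CO2*]/α₀ = 1.948×10^-5 / 0.01088 = 1.790 mmol/kg
[CO3²⁻] = α₂·DIC; α₂ = 0.04137, so [CO3²⁻] = 0.04137 × 1.790 = 0.0741 mmol/kg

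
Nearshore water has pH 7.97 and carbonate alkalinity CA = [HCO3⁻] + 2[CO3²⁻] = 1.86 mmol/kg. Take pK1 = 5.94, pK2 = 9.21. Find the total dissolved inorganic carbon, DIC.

DIC = 1.78 mmol/kg

CA = [HCO3⁻] + 2[CO3²⁻] = (α₁ + 2α₂)·DIC
At pH 7.97: [H⁺]/K1 = 10^-2.03 = 0.0093325, K2/[H⁺] = 10^-1.24 = 0.057544
α₁ = 1/(1 + 0.0093325 + 0.057544) = 1/1.0669 = 0.9373; α₂ = α₁·K2/[H⁺] = 0.05394
α₁ + 2α₂ = 1.0452
DIC = CA / (α₁ + 2α₂) = 1.86 / 1.0452 = 1.78 mmol/kg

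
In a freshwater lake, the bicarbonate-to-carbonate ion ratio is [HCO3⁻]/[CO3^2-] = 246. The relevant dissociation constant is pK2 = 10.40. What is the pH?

From K2 = [H⁺][CO3^2-]/[HCO3⁻]:  pH = pK2 − log₁₀([HCO3⁻]/[CO3^2-])
log₁₀(246) = +2.391
pH = 10.40 − (+2.391) = 8.01

pH = 8.01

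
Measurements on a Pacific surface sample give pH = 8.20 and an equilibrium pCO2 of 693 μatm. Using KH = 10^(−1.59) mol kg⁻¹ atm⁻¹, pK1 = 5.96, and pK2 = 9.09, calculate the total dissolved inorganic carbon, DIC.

DIC = 3.51 mmol/kg

[CO2*] = KH · pCO2 = 10^(−1.59) × 693×10^-6 = 1.781×10^-5 mol/kg
α₀ = 1/(1 + K1/[H⁺] + K1K2/[H⁺]²) = 1/(1 + 10^+2.24 + 10^+1.35) = 0.005072
DIC = [CO2*]/α₀ = 1.781×10^-5 / 0.005072 = 3.51 mmol/kg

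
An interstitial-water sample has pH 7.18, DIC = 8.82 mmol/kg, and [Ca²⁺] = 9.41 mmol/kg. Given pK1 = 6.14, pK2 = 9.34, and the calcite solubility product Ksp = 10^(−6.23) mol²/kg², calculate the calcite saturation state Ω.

Ω = 0.888

α₂ = 1 / (1 + [H⁺]/K2 + [H⁺]²/(K1K2)) = 1 / (1 + 10^+2.16 + 10^+1.12)
   = 1 / (1 + 144.54 + 13.183) = 1/158.73 = 0.006300
[CO3²⁻] = α₂ × DIC = 0.006300 × 8.82 = 0.05557 mmol/kg
Ksp = 10^(−6.23) = 5.888×10^-7
Ω = [Ca²⁺][CO3²⁻]/Ksp = (9.41×10^-3)(5.557×10^-5) / 5.888×10^-7 = 0.888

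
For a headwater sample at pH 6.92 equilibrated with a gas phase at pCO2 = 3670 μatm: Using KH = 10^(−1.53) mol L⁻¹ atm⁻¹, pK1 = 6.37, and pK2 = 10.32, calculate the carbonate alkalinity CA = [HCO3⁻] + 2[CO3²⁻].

CA = 0.385 mmol/L

[CO2*] = KH · pCO2 = 10^(−1.53) × 3670×10^-6 = 1.083×10^-4 mol/L
α₀ = 1/(1 + K1/[H⁺] + K1K2/[H⁺]²) = 1/(1 + 10^+0.55 + 10^-2.85) = 0.2198
DIC = [CO2*]/α₀ = 1.083×10^-4 / 0.2198 = 0.4928 mmol/L
CA = (α₁ + 2α₂)·DIC = (0.7799 + 2×0.0003105) × 0.4928 = 0.385 mmol/L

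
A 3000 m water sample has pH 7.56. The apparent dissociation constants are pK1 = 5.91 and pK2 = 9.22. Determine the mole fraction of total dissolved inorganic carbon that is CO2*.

α₀ = 1 / (1 + K1/[H⁺] + K1K2/[H⁺]²) = 1 / (1 + 10^+1.65 + 10^-0.01)
   = 1 / (1 + 44.668 + 0.97724) = 1/46.646 = 0.02144

α₀ = 0.0214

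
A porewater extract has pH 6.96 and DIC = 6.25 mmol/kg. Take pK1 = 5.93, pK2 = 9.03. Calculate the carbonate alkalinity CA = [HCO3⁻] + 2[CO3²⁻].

CA = [HCO3⁻] + 2[CO3²⁻] = (α₁ + 2α₂)·DIC
At pH 6.96: [H⁺]/K1 = 10^-1.03 = 0.093325, K2/[H⁺] = 10^-2.07 = 0.0085114
α₁ = 1/(1 + 0.093325 + 0.0085114) = 1/1.1018 = 0.9076; α₂ = α₁·K2/[H⁺] = 0.007725
α₁ + 2α₂ = 0.9230
CA = 0.9230 × 6.25 = 5.77 mmol/kg

CA = 5.77 mmol/kg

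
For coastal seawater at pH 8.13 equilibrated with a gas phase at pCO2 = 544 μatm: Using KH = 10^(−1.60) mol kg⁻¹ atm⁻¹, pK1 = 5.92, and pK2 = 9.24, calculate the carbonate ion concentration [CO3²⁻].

[CO3²⁻] = 0.172 mmol/kg

[CO2*] = KH · pCO2 = 10^(−1.60) × 544×10^-6 = 1.366×10^-5 mol/kg
α₀ = 1/(1 + K1/[H⁺] + K1K2/[H⁺]²) = 1/(1 + 10^+2.21 + 10^+1.10) = 0.005689
DIC = [CO2*]/α₀ = 1.366×10^-5 / 0.005689 = 2.402 mmol/kg
[CO3²⁻] = α₂·DIC; α₂ = 0.07162, so [CO3²⁻] = 0.07162 × 2.402 = 0.172 mmol/kg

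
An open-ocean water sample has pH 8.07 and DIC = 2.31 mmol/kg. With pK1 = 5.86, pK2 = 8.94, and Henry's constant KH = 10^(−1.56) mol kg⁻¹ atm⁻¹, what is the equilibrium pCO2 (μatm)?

α₀ = 1 / (1 + K1/[H⁺] + K1K2/[H⁺]²) = 1 / (1 + 10^+2.21 + 10^+1.34)
   = 1 / (1 + 162.18 + 21.878) = 1/185.06 = 0.005404
[CO2*] = α₀ × DIC = 0.005404 × 2.31 = 0.01248 mmol/kg = 12.48 μmol/kg
pCO2 = [CO2*]/KH = 1.248×10^-5 / 2.754×10^-2 = 453 μatm

pCO2 = 453 μatm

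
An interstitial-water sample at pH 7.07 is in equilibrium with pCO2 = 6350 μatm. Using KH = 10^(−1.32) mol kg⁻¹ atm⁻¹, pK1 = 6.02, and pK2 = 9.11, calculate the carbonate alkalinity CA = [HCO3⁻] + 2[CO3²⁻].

CA = 3.47 mmol/kg

[CO2*] = KH · pCO2 = 10^(−1.32) × 6350×10^-6 = 3.039×10^-4 mol/kg
α₀ = 1/(1 + K1/[H⁺] + K1K2/[H⁺]²) = 1/(1 + 10^+1.05 + 10^-0.99) = 0.08115
DIC = [CO2*]/α₀ = 3.039×10^-4 / 0.08115 = 3.745 mmol/kg
CA = (α₁ + 2α₂)·DIC = (0.9105 + 2×0.008304) × 3.745 = 3.47 mmol/kg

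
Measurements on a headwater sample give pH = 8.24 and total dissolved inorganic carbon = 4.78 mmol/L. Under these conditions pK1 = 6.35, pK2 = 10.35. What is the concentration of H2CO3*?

α₀ = 1 / (1 + K1/[H⁺] + K1K2/[H⁺]²) = 1 / (1 + 10^+1.89 + 10^-0.22)
   = 1 / (1 + 77.625 + 0.60256) = 1/79.227 = 0.01262
[CO2*] = α₀ × DIC = 0.01262 × 4.78 = 0.0603 mmol/L

[CO2*] = 0.0603 mmol/L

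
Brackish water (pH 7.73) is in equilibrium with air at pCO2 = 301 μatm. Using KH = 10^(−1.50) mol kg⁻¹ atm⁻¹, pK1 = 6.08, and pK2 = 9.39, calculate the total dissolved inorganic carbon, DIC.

[CO2*] = KH · pCO2 = 10^(−1.50) × 301×10^-6 = 9.518×10^-6 mol/kg
α₀ = 1/(1 + K1/[H⁺] + K1K2/[H⁺]²) = 1/(1 + 10^+1.65 + 10^-0.01) = 0.02144
DIC = [CO2*]/α₀ = 9.518×10^-6 / 0.02144 = 0.444 mmol/kg

DIC = 0.444 mmol/kg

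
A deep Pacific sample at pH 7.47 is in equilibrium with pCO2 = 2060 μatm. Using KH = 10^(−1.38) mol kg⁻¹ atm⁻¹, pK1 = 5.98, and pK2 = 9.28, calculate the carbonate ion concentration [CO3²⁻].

[CO2*] = KH · pCO2 = 10^(−1.38) × 2060×10^-6 = 8.588×10^-5 mol/kg
α₀ = 1/(1 + K1/[H⁺] + K1K2/[H⁺]²) = 1/(1 + 10^+1.49 + 10^-0.32) = 0.03088
DIC = [CO2*]/α₀ = 8.588×10^-5 / 0.03088 = 2.781 mmol/kg
[CO3²⁻] = α₂·DIC; α₂ = 0.01478, so [CO3²⁻] = 0.01478 × 2.781 = 0.0411 mmol/kg

[CO3²⁻] = 0.0411 mmol/kg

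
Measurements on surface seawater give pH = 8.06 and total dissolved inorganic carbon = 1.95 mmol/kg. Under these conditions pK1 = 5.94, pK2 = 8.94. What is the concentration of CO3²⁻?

[CO3²⁻] = 0.226 mmol/kg

α₂ = 1 / (1 + [H⁺]/K2 + [H⁺]²/(K1K2)) = 1 / (1 + 10^+0.88 + 10^-1.24)
   = 1 / (1 + 7.5858 + 0.057544) = 1/8.6433 = 0.1157
[CO3²⁻] = α₂ × DIC = 0.1157 × 1.95 = 0.226 mmol/kg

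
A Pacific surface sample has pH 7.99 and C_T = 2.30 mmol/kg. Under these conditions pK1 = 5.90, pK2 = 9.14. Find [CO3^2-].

α₂ = 1 / (1 + [H⁺]/K2 + [H⁺]²/(K1K2)) = 1 / (1 + 10^+1.15 + 10^-0.94)
   = 1 / (1 + 14.125 + 0.11482) = 1/15.240 = 0.06562
[CO3²⁻] = α₂ × DIC = 0.06562 × 2.30 = 0.151 mmol/kg

[CO3²⁻] = 0.151 mmol/kg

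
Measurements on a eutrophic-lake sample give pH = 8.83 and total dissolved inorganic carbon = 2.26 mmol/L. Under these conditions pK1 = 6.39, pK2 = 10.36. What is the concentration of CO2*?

α₀ = 1 / (1 + K1/[H⁺] + K1K2/[H⁺]²) = 1 / (1 + 10^+2.44 + 10^+0.91)
   = 1 / (1 + 275.42 + 8.1283) = 1/284.55 = 0.003514
[CO2*] = α₀ × DIC = 0.003514 × 2.26 = 0.00794 mmol/L = 7.94 μmol/L

[CO2*] = 7.94 μmol/L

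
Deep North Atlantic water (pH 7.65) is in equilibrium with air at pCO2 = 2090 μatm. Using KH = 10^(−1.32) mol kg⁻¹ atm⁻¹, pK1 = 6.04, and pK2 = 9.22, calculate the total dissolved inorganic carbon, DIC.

[CO2*] = KH · pCO2 = 10^(−1.32) × 2090×10^-6 = 1.000×10^-4 mol/kg
α₀ = 1/(1 + K1/[H⁺] + K1K2/[H⁺]²) = 1/(1 + 10^+1.61 + 10^+0.04) = 0.02335
DIC = [CO2*]/α₀ = 1.000×10^-4 / 0.02335 = 4.28 mmol/kg

DIC = 4.28 mmol/kg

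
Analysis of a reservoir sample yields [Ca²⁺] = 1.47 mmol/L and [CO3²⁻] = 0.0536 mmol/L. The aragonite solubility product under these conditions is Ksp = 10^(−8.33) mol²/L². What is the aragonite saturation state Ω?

Ksp = 10^(−8.33) = 4.677×10^-9
Ω = [Ca²⁺][CO3²⁻]/Ksp = (1.47×10^-3)(0.0536×10^-3) / 4.677×10^-9 = 16.8

Ω = 16.8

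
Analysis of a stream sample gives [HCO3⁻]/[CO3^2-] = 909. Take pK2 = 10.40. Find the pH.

pH = 7.44

From K2 = [H⁺][CO3^2-]/[HCO3⁻]:  pH = pK2 − log₁₀([HCO3⁻]/[CO3^2-])
log₁₀(909) = +2.959
pH = 10.40 − (+2.959) = 7.44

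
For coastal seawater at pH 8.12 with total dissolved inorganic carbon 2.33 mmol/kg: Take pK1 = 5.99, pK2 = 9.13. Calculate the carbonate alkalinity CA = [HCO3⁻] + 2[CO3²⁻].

CA = 2.52 mmol/kg

CA = [HCO3⁻] + 2[CO3²⁻] = (α₁ + 2α₂)·DIC
At pH 8.12: [H⁺]/K1 = 10^-2.13 = 0.0074131, K2/[H⁺] = 10^-1.01 = 0.097724
α₁ = 1/(1 + 0.0074131 + 0.097724) = 1/1.1051 = 0.9049; α₂ = α₁·K2/[H⁺] = 0.08843
α₁ + 2α₂ = 1.0817
CA = 1.0817 × 2.33 = 2.52 mmol/kg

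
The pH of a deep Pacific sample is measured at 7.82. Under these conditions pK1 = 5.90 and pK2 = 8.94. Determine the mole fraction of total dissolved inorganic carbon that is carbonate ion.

α₂ = 0.0697

α₂ = 1 / (1 + [H⁺]/K2 + [H⁺]²/(K1K2)) = 1 / (1 + 10^+1.12 + 10^-0.80)
   = 1 / (1 + 13.183 + 0.15849) = 1/14.341 = 0.06973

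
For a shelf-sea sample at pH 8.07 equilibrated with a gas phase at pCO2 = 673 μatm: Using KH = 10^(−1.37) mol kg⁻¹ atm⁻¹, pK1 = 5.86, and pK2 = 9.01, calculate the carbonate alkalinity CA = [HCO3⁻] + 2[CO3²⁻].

[CO2*] = KH · pCO2 = 10^(−1.37) × 673×10^-6 = 2.871×10^-5 mol/kg
α₀ = 1/(1 + K1/[H⁺] + K1K2/[H⁺]²) = 1/(1 + 10^+2.21 + 10^+1.27) = 0.005500
DIC = [CO2*]/α₀ = 2.871×10^-5 / 0.005500 = 5.219 mmol/kg
CA = (α₁ + 2α₂)·DIC = (0.8921 + 2×0.1024) × 5.219 = 5.73 mmol/kg

CA = 5.73 mmol/kg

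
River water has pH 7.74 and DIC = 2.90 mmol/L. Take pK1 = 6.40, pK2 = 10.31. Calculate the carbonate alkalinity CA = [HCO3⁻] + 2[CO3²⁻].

CA = 2.78 mmol/L

CA = [HCO3⁻] + 2[CO3²⁻] = (α₁ + 2α₂)·DIC
At pH 7.74: [H⁺]/K1 = 10^-1.34 = 0.045709, K2/[H⁺] = 10^-2.57 = 0.0026915
α₁ = 1/(1 + 0.045709 + 0.0026915) = 1/1.0484 = 0.9538; α₂ = α₁·K2/[H⁺] = 0.002567
α₁ + 2α₂ = 0.9590
CA = 0.9590 × 2.90 = 2.78 mmol/L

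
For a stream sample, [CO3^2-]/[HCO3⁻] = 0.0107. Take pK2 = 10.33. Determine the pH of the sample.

pH = 8.36

From K2 = [H⁺][CO3^2-]/[HCO3⁻]:  pH = pK2 + log₁₀([CO3^2-]/[HCO3⁻])
log₁₀(0.0107) = -1.971
pH = 10.33 + (-1.971) = 8.36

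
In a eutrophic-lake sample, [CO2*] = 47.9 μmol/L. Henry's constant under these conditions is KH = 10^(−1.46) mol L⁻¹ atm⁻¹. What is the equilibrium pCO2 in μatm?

KH = 10^(−1.46) = 3.467×10^-2 mol L⁻¹ atm⁻¹
pCO2 = [CO2*]/KH = 47.9×10^-6 / 3.467×10^-2 = 1.38×10^-3 atm = 1380 μatm

pCO2 = 1380 μatm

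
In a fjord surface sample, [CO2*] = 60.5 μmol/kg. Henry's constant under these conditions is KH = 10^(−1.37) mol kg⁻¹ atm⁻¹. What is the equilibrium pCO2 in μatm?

KH = 10^(−1.37) = 4.266×10^-2 mol kg⁻¹ atm⁻¹
pCO2 = [CO2*]/KH = 60.5×10^-6 / 4.266×10^-2 = 1.42×10^-3 atm = 1420 μatm

pCO2 = 1420 μatm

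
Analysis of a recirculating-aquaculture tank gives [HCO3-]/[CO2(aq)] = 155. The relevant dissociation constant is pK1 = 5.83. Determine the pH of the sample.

From K1 = [H⁺][HCO3-]/[CO2(aq)]:  pH = pK1 + log₁₀([HCO3-]/[CO2(aq)])
log₁₀(155) = +2.190
pH = 5.83 + (+2.190) = 8.02

pH = 8.02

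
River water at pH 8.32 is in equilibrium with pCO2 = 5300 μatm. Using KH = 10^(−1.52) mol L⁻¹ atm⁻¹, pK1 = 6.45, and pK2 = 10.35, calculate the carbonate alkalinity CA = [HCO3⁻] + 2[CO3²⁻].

[CO2*] = KH · pCO2 = 10^(−1.52) × 5300×10^-6 = 1.601×10^-4 mol/L
α₀ = 1/(1 + K1/[H⁺] + K1K2/[H⁺]²) = 1/(1 + 10^+1.87 + 10^-0.16) = 0.01319
DIC = [CO2*]/α₀ = 1.601×10^-4 / 0.01319 = 12.14 mmol/L
CA = (α₁ + 2α₂)·DIC = (0.9777 + 2×0.009124) × 12.14 = 12.1 mmol/L

CA = 12.1 mmol/L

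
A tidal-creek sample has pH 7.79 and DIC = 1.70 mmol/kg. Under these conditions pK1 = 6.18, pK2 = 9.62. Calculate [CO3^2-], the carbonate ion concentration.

α₂ = 1 / (1 + [H⁺]/K2 + [H⁺]²/(K1K2)) = 1 / (1 + 10^+1.83 + 10^+0.22)
   = 1 / (1 + 67.608 + 1.6596) = 1/70.268 = 0.01423
[CO3²⁻] = α₂ × DIC = 0.01423 × 1.70 = 0.0242 mmol/kg

[CO3²⁻] = 0.0242 mmol/kg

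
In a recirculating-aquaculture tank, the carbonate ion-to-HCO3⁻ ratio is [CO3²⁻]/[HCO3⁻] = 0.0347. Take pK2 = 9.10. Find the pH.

From K2 = [H⁺][CO3²⁻]/[HCO3⁻]:  pH = pK2 + log₁₀([CO3²⁻]/[HCO3⁻])
log₁₀(0.0347) = -1.460
pH = 9.10 + (-1.460) = 7.64

pH = 7.64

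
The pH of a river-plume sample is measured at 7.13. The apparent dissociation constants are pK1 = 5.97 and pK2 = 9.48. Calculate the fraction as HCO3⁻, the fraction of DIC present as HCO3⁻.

α₁ = 0.931

α₁ = 1 / (1 + [H⁺]/K1 + K2/[H⁺]) = 1 / (1 + 10^-1.16 + 10^-2.35)
   = 1 / (1 + 0.069183 + 0.0044668) = 1/1.0736 = 0.9314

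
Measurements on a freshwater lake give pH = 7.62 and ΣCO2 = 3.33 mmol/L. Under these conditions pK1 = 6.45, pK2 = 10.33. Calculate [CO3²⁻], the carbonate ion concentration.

α₂ = 1 / (1 + [H⁺]/K2 + [H⁺]²/(K1K2)) = 1 / (1 + 10^+2.71 + 10^+1.54)
   = 1 / (1 + 512.86 + 34.674) = 1/548.54 = 0.001823
[CO3²⁻] = α₂ × DIC = 0.001823 × 3.33 = 0.00607 mmol/L = 6.07 μmol/L

[CO3²⁻] = 6.07 μmol/L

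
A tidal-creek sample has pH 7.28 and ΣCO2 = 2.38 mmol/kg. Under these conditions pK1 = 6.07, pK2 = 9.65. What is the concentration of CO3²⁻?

[CO3²⁻] = 9.52 μmol/kg

α₂ = 1 / (1 + [H⁺]/K2 + [H⁺]²/(K1K2)) = 1 / (1 + 10^+2.37 + 10^+1.16)
   = 1 / (1 + 234.42 + 14.454) = 1/249.88 = 0.004002
[CO3²⁻] = α₂ × DIC = 0.004002 × 2.38 = 0.00952 mmol/kg = 9.52 μmol/kg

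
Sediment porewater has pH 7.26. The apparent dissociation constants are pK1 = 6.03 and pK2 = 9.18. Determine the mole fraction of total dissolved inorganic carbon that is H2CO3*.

α₀ = 0.0550

α₀ = 1 / (1 + K1/[H⁺] + K1K2/[H⁺]²) = 1 / (1 + 10^+1.23 + 10^-0.69)
   = 1 / (1 + 16.982 + 0.20417) = 1/18.187 = 0.05499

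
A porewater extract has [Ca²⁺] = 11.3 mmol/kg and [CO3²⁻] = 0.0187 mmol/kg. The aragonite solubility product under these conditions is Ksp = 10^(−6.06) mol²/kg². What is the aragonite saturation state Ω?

Ksp = 10^(−6.06) = 8.710×10^-7
Ω = [Ca²⁺][CO3²⁻]/Ksp = (11.3×10^-3)(0.0187×10^-3) / 8.710×10^-7 = 0.243

Ω = 0.243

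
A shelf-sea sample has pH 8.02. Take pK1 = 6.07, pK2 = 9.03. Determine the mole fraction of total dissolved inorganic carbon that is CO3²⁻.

α₂ = 1 / (1 + [H⁺]/K2 + [H⁺]²/(K1K2)) = 1 / (1 + 10^+1.01 + 10^-0.94)
   = 1 / (1 + 10.233 + 0.11482) = 1/11.348 = 0.08812

α₂ = 0.0881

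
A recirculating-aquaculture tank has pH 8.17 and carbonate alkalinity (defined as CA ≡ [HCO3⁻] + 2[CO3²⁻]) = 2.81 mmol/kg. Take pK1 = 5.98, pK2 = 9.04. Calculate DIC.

CA = [HCO3⁻] + 2[CO3²⁻] = (α₁ + 2α₂)·DIC
At pH 8.17: [H⁺]/K1 = 10^-2.19 = 0.0064565, K2/[H⁺] = 10^-0.87 = 0.13490
α₁ = 1/(1 + 0.0064565 + 0.13490) = 1/1.1414 = 0.8762; α₂ = α₁·K2/[H⁺] = 0.1182
α₁ + 2α₂ = 1.1125
DIC = CA / (α₁ + 2α₂) = 2.81 / 1.1125 = 2.53 mmol/kg

DIC = 2.53 mmol/kg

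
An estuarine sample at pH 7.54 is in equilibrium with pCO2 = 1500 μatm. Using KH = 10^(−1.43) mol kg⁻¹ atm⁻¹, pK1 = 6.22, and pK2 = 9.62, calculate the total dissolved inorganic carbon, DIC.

[CO2*] = KH · pCO2 = 10^(−1.43) × 1500×10^-6 = 5.573×10^-5 mol/kg
α₀ = 1/(1 + K1/[H⁺] + K1K2/[H⁺]²) = 1/(1 + 10^+1.32 + 10^-0.76) = 0.04532
DIC = [CO2*]/α₀ = 5.573×10^-5 / 0.04532 = 1.23 mmol/kg

DIC = 1.23 mmol/kg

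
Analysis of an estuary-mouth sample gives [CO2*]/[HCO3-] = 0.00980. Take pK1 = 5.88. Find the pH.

pH = 7.89

From K1 = [H⁺][HCO3-]/[CO2*]:  pH = pK1 − log₁₀([CO2*]/[HCO3-])
log₁₀(0.00980) = -2.009
pH = 5.88 − (-2.009) = 7.89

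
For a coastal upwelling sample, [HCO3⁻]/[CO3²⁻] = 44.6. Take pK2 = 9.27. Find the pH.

pH = 7.62

From K2 = [H⁺][CO3²⁻]/[HCO3⁻]:  pH = pK2 − log₁₀([HCO3⁻]/[CO3²⁻])
log₁₀(44.6) = +1.649
pH = 9.27 − (+1.649) = 7.62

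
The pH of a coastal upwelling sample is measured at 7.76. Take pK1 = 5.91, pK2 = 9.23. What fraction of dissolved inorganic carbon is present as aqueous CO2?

α₀ = 1 / (1 + K1/[H⁺] + K1K2/[H⁺]²) = 1 / (1 + 10^+1.85 + 10^+0.38)
   = 1 / (1 + 70.795 + 2.3988) = 1/74.193 = 0.01348

α₀ = 0.0135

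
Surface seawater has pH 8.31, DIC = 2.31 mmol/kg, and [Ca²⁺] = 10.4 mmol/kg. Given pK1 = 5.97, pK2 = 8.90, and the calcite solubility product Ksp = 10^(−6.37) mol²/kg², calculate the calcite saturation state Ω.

Ω = 11.5

α₂ = 1 / (1 + [H⁺]/K2 + [H⁺]²/(K1K2)) = 1 / (1 + 10^+0.59 + 10^-1.75)
   = 1 / (1 + 3.8905 + 0.017783) = 1/4.9082 = 0.2037
[CO3²⁻] = α₂ × DIC = 0.2037 × 2.31 = 0.4706 mmol/kg
Ksp = 10^(−6.37) = 4.266×10^-7
Ω = [Ca²⁺][CO3²⁻]/Ksp = (10.4×10^-3)(4.706×10^-4) / 4.266×10^-7 = 11.5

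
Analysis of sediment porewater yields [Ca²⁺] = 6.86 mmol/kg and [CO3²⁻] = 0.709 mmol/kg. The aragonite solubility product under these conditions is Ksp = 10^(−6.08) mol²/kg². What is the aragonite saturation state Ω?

Ksp = 10^(−6.08) = 8.318×10^-7
Ω = [Ca²⁺][CO3²⁻]/Ksp = (6.86×10^-3)(0.709×10^-3) / 8.318×10^-7 = 5.85

Ω = 5.85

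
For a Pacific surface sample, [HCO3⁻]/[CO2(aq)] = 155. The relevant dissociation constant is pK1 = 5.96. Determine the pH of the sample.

pH = 8.15

From K1 = [H⁺][HCO3⁻]/[CO2(aq)]:  pH = pK1 + log₁₀([HCO3⁻]/[CO2(aq)])
log₁₀(155) = +2.190
pH = 5.96 + (+2.190) = 8.15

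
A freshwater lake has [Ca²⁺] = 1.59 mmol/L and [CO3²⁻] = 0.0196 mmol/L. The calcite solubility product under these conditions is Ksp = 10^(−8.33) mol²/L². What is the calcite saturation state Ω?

Ω = 6.66

Ksp = 10^(−8.33) = 4.677×10^-9
Ω = [Ca²⁺][CO3²⁻]/Ksp = (1.59×10^-3)(0.0196×10^-3) / 4.677×10^-9 = 6.66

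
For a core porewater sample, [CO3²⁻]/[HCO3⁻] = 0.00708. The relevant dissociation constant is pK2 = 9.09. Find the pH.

pH = 6.94

From K2 = [H⁺][CO3²⁻]/[HCO3⁻]:  pH = pK2 + log₁₀([CO3²⁻]/[HCO3⁻])
log₁₀(0.00708) = -2.150
pH = 9.09 + (-2.150) = 6.94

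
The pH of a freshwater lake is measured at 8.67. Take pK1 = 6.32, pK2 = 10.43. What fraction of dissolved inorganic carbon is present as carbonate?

α₂ = 1 / (1 + [H⁺]/K2 + [H⁺]²/(K1K2)) = 1 / (1 + 10^+1.76 + 10^-0.59)
   = 1 / (1 + 57.544 + 0.25704) = 1/58.801 = 0.01701

α₂ = 0.0170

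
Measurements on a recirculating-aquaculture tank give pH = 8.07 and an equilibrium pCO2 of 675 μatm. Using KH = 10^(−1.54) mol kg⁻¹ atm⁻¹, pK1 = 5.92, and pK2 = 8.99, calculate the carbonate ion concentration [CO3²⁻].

[CO3²⁻] = 0.331 mmol/kg

[CO2*] = KH · pCO2 = 10^(−1.54) × 675×10^-6 = 1.947×10^-5 mol/kg
α₀ = 1/(1 + K1/[H⁺] + K1K2/[H⁺]²) = 1/(1 + 10^+2.15 + 10^+1.23) = 0.006280
DIC = [CO2*]/α₀ = 1.947×10^-5 / 0.006280 = 3.100 mmol/kg
[CO3²⁻] = α₂·DIC; α₂ = 0.1066, so [CO3²⁻] = 0.1066 × 3.100 = 0.331 mmol/kg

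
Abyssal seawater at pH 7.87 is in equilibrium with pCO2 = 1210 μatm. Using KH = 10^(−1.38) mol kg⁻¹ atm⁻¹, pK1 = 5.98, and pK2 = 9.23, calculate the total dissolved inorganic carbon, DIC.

[CO2*] = KH · pCO2 = 10^(−1.38) × 1210×10^-6 = 5.044×10^-5 mol/kg
α₀ = 1/(1 + K1/[H⁺] + K1K2/[H⁺]²) = 1/(1 + 10^+1.89 + 10^+0.53) = 0.01219
DIC = [CO2*]/α₀ = 5.044×10^-5 / 0.01219 = 4.14 mmol/kg

DIC = 4.14 mmol/kg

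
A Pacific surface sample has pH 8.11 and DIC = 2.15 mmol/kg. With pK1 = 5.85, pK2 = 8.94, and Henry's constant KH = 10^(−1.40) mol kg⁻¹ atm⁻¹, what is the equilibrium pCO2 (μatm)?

α₀ = 1 / (1 + K1/[H⁺] + K1K2/[H⁺]²) = 1 / (1 + 10^+2.26 + 10^+1.43)
   = 1 / (1 + 181.97 + 26.915) = 1/209.89 = 0.004765
[CO2*] = α₀ × DIC = 0.004765 × 2.15 = 0.01024 mmol/kg = 10.24 μmol/kg
pCO2 = [CO2*]/KH = 1.024×10^-5 / 3.981×10^-2 = 257 μatm

pCO2 = 257 μatm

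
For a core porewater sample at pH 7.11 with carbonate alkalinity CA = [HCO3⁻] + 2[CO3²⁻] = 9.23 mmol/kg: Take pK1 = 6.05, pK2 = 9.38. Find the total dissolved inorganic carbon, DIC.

DIC = 9.98 mmol/kg

CA = [HCO3⁻] + 2[CO3²⁻] = (α₁ + 2α₂)·DIC
At pH 7.11: [H⁺]/K1 = 10^-1.06 = 0.087096, K2/[H⁺] = 10^-2.27 = 0.0053703
α₁ = 1/(1 + 0.087096 + 0.0053703) = 1/1.0925 = 0.9154; α₂ = α₁·K2/[H⁺] = 0.004916
α₁ + 2α₂ = 0.9252
DIC = CA / (α₁ + 2α₂) = 9.23 / 0.9252 = 9.98 mmol/kg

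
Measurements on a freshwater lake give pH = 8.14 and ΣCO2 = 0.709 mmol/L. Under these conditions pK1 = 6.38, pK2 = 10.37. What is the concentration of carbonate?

[CO3²⁻] = 4.08 μmol/L

α₂ = 1 / (1 + [H⁺]/K2 + [H⁺]²/(K1K2)) = 1 / (1 + 10^+2.23 + 10^+0.47)
   = 1 / (1 + 169.82 + 2.9512) = 1/173.78 = 0.005755
[CO3²⁻] = α₂ × DIC = 0.005755 × 0.709 = 0.00408 mmol/L = 4.08 μmol/L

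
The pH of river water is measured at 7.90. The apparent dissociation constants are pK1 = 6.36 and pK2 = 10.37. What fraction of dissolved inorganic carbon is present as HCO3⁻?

α₁ = 1 / (1 + [H⁺]/K1 + K2/[H⁺]) = 1 / (1 + 10^-1.54 + 10^-2.47)
   = 1 / (1 + 0.028840 + 0.0033884) = 1/1.0322 = 0.9688

α₁ = 0.969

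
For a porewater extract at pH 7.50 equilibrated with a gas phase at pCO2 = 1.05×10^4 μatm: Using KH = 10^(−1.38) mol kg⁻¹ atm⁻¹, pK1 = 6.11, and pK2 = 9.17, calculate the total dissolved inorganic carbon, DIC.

[CO2*] = KH · pCO2 = 10^(−1.38) × 1.05×10^4×10^-6 = 4.377×10^-4 mol/kg
α₀ = 1/(1 + K1/[H⁺] + K1K2/[H⁺]²) = 1/(1 + 10^+1.39 + 10^-0.28) = 0.03836
DIC = [CO2*]/α₀ = 4.377×10^-4 / 0.03836 = 11.4 mmol/kg

DIC = 11.4 mmol/kg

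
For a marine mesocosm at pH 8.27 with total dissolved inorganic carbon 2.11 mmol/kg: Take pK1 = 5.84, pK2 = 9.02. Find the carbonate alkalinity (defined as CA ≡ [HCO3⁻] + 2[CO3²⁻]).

CA = [HCO3⁻] + 2[CO3²⁻] = (α₁ + 2α₂)·DIC
At pH 8.27: [H⁺]/K1 = 10^-2.43 = 0.0037154, K2/[H⁺] = 10^-0.75 = 0.17783
α₁ = 1/(1 + 0.0037154 + 0.17783) = 1/1.1815 = 0.8464; α₂ = α₁·K2/[H⁺] = 0.1505
α₁ + 2α₂ = 1.1474
CA = 1.1474 × 2.11 = 2.42 mmol/kg

CA = 2.42 mmol/kg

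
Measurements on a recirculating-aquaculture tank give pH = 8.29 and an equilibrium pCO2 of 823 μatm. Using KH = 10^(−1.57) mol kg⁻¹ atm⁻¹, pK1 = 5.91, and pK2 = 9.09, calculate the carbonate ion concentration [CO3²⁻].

[CO3²⁻] = 0.842 mmol/kg

[CO2*] = KH · pCO2 = 10^(−1.57) × 823×10^-6 = 2.215×10^-5 mol/kg
α₀ = 1/(1 + K1/[H⁺] + K1K2/[H⁺]²) = 1/(1 + 10^+2.38 + 10^+1.58) = 0.003585
DIC = [CO2*]/α₀ = 2.215×10^-5 / 0.003585 = 6.178 mmol/kg
[CO3²⁻] = α₂·DIC; α₂ = 0.1363, so [CO3²⁻] = 0.1363 × 6.178 = 0.842 mmol/kg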